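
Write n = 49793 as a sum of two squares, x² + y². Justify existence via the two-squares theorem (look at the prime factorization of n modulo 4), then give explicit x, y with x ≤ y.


Step 1: Factor n = 49793 = 17 · 29 · 101.
Step 2: Check the mod-4 condition on each prime factor: 17 ≡ 1 (mod 4), exponent 1; 29 ≡ 1 (mod 4), exponent 1; 101 ≡ 1 (mod 4), exponent 1.
All primes ≡ 3 (mod 4) appear to even exponent (or don't appear), so by the two-squares theorem n IS expressible as a sum of two squares.
Step 3: Build a representation. Here n = 17 · 29 · 101 is a product of primes ≡ 1 (mod 4). Each prime p ≡ 1 (mod 4) is itself a sum of two squares; find a² by testing p − a² for a perfect square:
  17: 17 − 1² = 16 = 4² ⇒ 17 = 1² + 4².
  29: 29 − 1² = 28, 29 − 2² = 25 = 5² ⇒ 29 = 2² + 5².
  101: 101 − 1² = 100 = 10² ⇒ 101 = 1² + 10².
  Combine using the Brahmagupta–Fibonacci identity (a² + b²)(c² + d²) = (ac − bd)² + (ad + bc)² = (ac + bd)² + (ad − bc)²:
  17 · 29 = 493: from (1² + 4²)(2² + 5²), take (1·2 − 4·5, 1·5 + 4·2) = (2 − 20, 5 + 8) = (-18, 13); dropping signs (only squares matter) gives (18, 13); check 18² + 13² = 324 + 169 = 493 ✓.
  493 · 101 = 49793: from (18² + 13²)(1² + 10²), take (18·1 − 13·10, 18·10 + 13·1) = (18 − 130, 180 + 13) = (-112, 193); dropping signs (only squares matter) gives (112, 193); check 112² + 193² = 12544 + 37249 = 49793 ✓.
Step 4: Order so x ≤ y and verify: 112² + 193² = 12544 + 37249 = 49793 = n. ✓

n = 49793 = 112² + 193² (one valid representation with x ≤ y).


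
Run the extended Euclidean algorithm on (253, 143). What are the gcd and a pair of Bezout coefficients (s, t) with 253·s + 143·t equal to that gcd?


Euclidean algorithm on (253, 143) — divide until remainder is 0:
  253 = 1 · 143 + 110
  143 = 1 · 110 + 33
  110 = 3 · 33 + 11
  33 = 3 · 11 + 0
gcd(253, 143) = 11.
Track Bezout coefficients alongside the remainders: start with r₀ = 253 = a·1 + b·0 (s = 1, t = 0) and r₁ = 143 = a·0 + b·1 (s = 0, t = 1); each new remainder r_{k+1} = r_{k-1} − q_k·r_k inherits s_{k+1} = s_{k-1} − q_k·s_k, t_{k+1} = t_{k-1} − q_k·t_k, so r_k = a·s_k + b·t_k at every step:
  q = 1: r = 110, s = 1 − 1·0 = 1, t = 0 − 1·1 = -1  (check: 253·1 + 143·(-1) = 110)
  q = 1: r = 33, s = 0 − 1·1 = -1, t = 1 − 1·(-1) = 2  (check: 253·(-1) + 143·2 = 33)
  q = 3: r = 11, s = 1 − 3·(-1) = 4, t = -1 − 3·2 = -7  (check: 253·4 + 143·(-7) = 11)
The row with r = 11 (the gcd) gives the Bezout coefficients s = 4, t = -7.
Result: 253 · (4) + 143 · (-7) = 11.

gcd(253, 143) = 11; s = 4, t = -7 (check: 253·4 + 143·(-7) = 11).


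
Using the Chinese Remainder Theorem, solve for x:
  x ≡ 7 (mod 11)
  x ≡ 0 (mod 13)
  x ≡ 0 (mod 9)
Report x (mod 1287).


Moduli 11, 13, 9 are pairwise coprime; by CRT there is a unique solution modulo M = 11 · 13 · 9 = 1287.
Solve pairwise, accumulating the modulus:
  Start with x ≡ 7 (mod 11).
  Combine with x ≡ 0 (mod 13): since gcd(11, 13) = 1, we get a unique residue mod 143.
    Write x = 7 + 11·t and substitute into x ≡ 0 (mod 13): 11·t ≡ 0 − 7 = -7 (mod 13).
    Reduce coefficients mod 13: 11·t ≡ 6 (mod 13).
    The inverse of 11 mod 13 is 6 (since 11·6 = 66 = 5·13 + 1), so t ≡ 6·6 = 36 ≡ 10 (mod 13).
    Then x = 7 + 11·10 = 117, valid modulo lcm(11, 13) = 143: x ≡ 117 (mod 143).
  Combine with x ≡ 0 (mod 9): since gcd(143, 9) = 1, we get a unique residue mod 1287.
    Write x = 117 + 143·t and substitute into x ≡ 0 (mod 9): 143·t ≡ 0 − 117 = -117 (mod 9).
    Reduce coefficients mod 9: 8·t ≡ 0 (mod 9).
    The inverse of 8 mod 9 is 8 (since 8·8 = 64 = 7·9 + 1), so t ≡ 8·0 = 0 ≡ 0 (mod 9).
    Then x = 117 + 143·0 = 117, valid modulo lcm(143, 9) = 1287: x ≡ 117 (mod 1287).
Verify: 117 mod 11 = 7 ✓, 117 mod 13 = 0 ✓, 117 mod 9 = 0 ✓.

x ≡ 117 (mod 1287).


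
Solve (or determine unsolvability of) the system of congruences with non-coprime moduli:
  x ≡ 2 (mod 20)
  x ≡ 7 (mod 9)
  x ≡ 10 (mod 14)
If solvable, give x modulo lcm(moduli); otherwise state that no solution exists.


Moduli 20, 9, 14 are not pairwise coprime, so CRT works modulo lcm(m_i) when all pairwise compatibility conditions hold.
Pairwise compatibility: gcd(m_i, m_j) must divide a_i - a_j for every pair.
Merge one congruence at a time:
  Start: x ≡ 2 (mod 20).
  Combine with x ≡ 7 (mod 9): gcd(20, 9) = 1; 7 - 2 = 5, which IS divisible by 1, so compatible.
    Write x = 2 + 20·t and substitute into x ≡ 7 (mod 9): 20·t ≡ 7 − 2 = 5 (mod 9).
    Reduce coefficients mod 9: 2·t ≡ 5 (mod 9).
    The inverse of 2 mod 9 is 5 (since 2·5 = 10 = 1·9 + 1), so t ≡ 5·5 = 25 ≡ 7 (mod 9).
    Then x = 2 + 20·7 = 142, valid modulo lcm(20, 9) = 180: x ≡ 142 (mod 180).
  Combine with x ≡ 10 (mod 14): gcd(180, 14) = 2; 10 - 142 = -132, which IS divisible by 2, so compatible.
    Write x = 142 + 180·t and substitute into x ≡ 10 (mod 14): 180·t ≡ 10 − 142 = -132 (mod 14).
    Divide the congruence (and modulus) by g = 2: 90·t ≡ -66 (mod 7).
    Reduce coefficients mod 7: 6·t ≡ 4 (mod 7).
    The inverse of 6 mod 7 is 6 (since 6·6 = 36 = 5·7 + 1), so t ≡ 6·4 = 24 ≡ 3 (mod 7).
    Then x = 142 + 180·3 = 682, valid modulo lcm(180, 14) = 1260: x ≡ 682 (mod 1260).
Verify: 682 mod 20 = 2, 682 mod 9 = 7, 682 mod 14 = 10.

x ≡ 682 (mod 1260).


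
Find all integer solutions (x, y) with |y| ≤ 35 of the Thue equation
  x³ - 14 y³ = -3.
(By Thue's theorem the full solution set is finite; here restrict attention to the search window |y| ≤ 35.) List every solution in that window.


The equation is x³ - 14y³ = -3. For fixed y, x³ = 14·y³ − 3, so a solution requires the RHS to be a perfect cube.
Strategy: iterate y from -35 to 35, compute RHS = 14·y³ − 3, and check whether it is a (positive or negative) perfect cube.
Check small values of y:
  y = 0: RHS = -3 is not a perfect cube.
  y = 1: RHS = 11 is not a perfect cube.
  y = -1: RHS = -17 is not a perfect cube.
  y = 2: RHS = 109 is not a perfect cube.
  y = -2: RHS = -115 is not a perfect cube.
  y = 3: RHS = 375 is not a perfect cube.
  y = -3: RHS = -381 is not a perfect cube.
Continuing the search up to |y| = 35 finds no solutions either.
No (x, y) in the scanned range satisfies the equation.

No integer solutions with |y| ≤ 35.


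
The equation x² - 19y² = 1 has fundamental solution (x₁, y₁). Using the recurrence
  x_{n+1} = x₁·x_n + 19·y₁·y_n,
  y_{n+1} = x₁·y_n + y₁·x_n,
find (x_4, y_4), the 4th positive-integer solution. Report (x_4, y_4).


Step 1: Find the fundamental solution (x₁, y₁) of x² - 19y² = 1.
  Expand √19 as a continued fraction. a₀ = ⌊√19⌋ = 4; iterate m_{k+1} = d_k·a_k − m_k, d_{k+1} = (19 − m_{k+1}²)/d_k, a_{k+1} = ⌊(a₀ + m_{k+1})/d_{k+1}⌋ (starting m₀ = 0, d₀ = 1), with convergents p_k = a_k·p_{k-1} + p_{k-2}, q_k = a_k·q_{k-1} + q_{k-2} (p₋₁ = 1, q₋₁ = 0):
  k = 0: a₀ = 4; p₀/q₀ = 4/1; p₀² − 19·q₀² = 16 − 19 = -3.
  k = 1: m = 4, d = 3, a = ⌊(4 + 4)/3⌋ = 2; p/q = (2·4 + 1)/(2·1 + 0) = 9/2; p² − 19·q² = 81 − 76 = 5.
  k = 2: m = 2, d = 5, a = ⌊(4 + 2)/5⌋ = 1; p/q = (1·9 + 4)/(1·2 + 1) = 13/3; p² − 19·q² = 169 − 171 = -2.
  k = 3: m = 3, d = 2, a = ⌊(4 + 3)/2⌋ = 3; p/q = (3·13 + 9)/(3·3 + 2) = 48/11; p² − 19·q² = 2304 − 2299 = 5.
  k = 4: m = 3, d = 5, a = ⌊(4 + 3)/5⌋ = 1; p/q = (1·48 + 13)/(1·11 + 3) = 61/14; p² − 19·q² = 3721 − 3724 = -3.
  k = 5: m = 2, d = 3, a = ⌊(4 + 2)/3⌋ = 2; p/q = (2·61 + 48)/(2·14 + 11) = 170/39; p² − 19·q² = 28900 − 28899 = 1.
  The first convergent with p² − 19·q² = 1 gives the fundamental solution (x₁, y₁) = (170, 39).
Step 2: Apply the recurrence (x_{n+1}, y_{n+1}) = (x₁x_n + 19y₁y_n, x₁y_n + y₁x_n) repeatedly.
  From (x_1, y_1) = (170, 39): x_2 = 170·170 + 19·39·39 = 57799; y_2 = 170·39 + 39·170 = 13260.
  From (x_2, y_2) = (57799, 13260): x_3 = 170·57799 + 19·39·13260 = 19651490; y_3 = 170·13260 + 39·57799 = 4508361.
  From (x_3, y_3) = (19651490, 4508361): x_4 = 170·19651490 + 19·39·4508361 = 6681448801; y_4 = 170·4508361 + 39·19651490 = 1532829480.
Step 3: Verify x_4² - 19·y_4² = 44641758080384337601 - 44641758080384337600 = 1 (should be 1). ✓

(x_1, y_1) = (170, 39); (x_4, y_4) = (6681448801, 1532829480).


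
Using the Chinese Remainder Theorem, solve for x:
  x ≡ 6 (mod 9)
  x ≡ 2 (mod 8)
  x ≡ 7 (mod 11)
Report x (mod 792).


Moduli 9, 8, 11 are pairwise coprime; by CRT there is a unique solution modulo M = 9 · 8 · 11 = 792.
Solve pairwise, accumulating the modulus:
  Start with x ≡ 6 (mod 9).
  Combine with x ≡ 2 (mod 8): since gcd(9, 8) = 1, we get a unique residue mod 72.
    Write x = 6 + 9·t and substitute into x ≡ 2 (mod 8): 9·t ≡ 2 − 6 = -4 (mod 8).
    Reduce coefficients mod 8: 1·t ≡ 4 (mod 8).
    So t ≡ 4 (mod 8).
    Then x = 6 + 9·4 = 42, valid modulo lcm(9, 8) = 72: x ≡ 42 (mod 72).
  Combine with x ≡ 7 (mod 11): since gcd(72, 11) = 1, we get a unique residue mod 792.
    Write x = 42 + 72·t and substitute into x ≡ 7 (mod 11): 72·t ≡ 7 − 42 = -35 (mod 11).
    Reduce coefficients mod 11: 6·t ≡ 9 (mod 11).
    The inverse of 6 mod 11 is 2 (since 6·2 = 12 = 1·11 + 1), so t ≡ 2·9 = 18 ≡ 7 (mod 11).
    Then x = 42 + 72·7 = 546, valid modulo lcm(72, 11) = 792: x ≡ 546 (mod 792).
Verify: 546 mod 9 = 6 ✓, 546 mod 8 = 2 ✓, 546 mod 11 = 7 ✓.

x ≡ 546 (mod 792).


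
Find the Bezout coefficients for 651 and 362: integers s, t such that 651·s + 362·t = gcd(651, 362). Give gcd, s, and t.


Euclidean algorithm on (651, 362) — divide until remainder is 0:
  651 = 1 · 362 + 289
  362 = 1 · 289 + 73
  289 = 3 · 73 + 70
  73 = 1 · 70 + 3
  70 = 23 · 3 + 1
  3 = 3 · 1 + 0
gcd(651, 362) = 1.
Track Bezout coefficients alongside the remainders: start with r₀ = 651 = a·1 + b·0 (s = 1, t = 0) and r₁ = 362 = a·0 + b·1 (s = 0, t = 1); each new remainder r_{k+1} = r_{k-1} − q_k·r_k inherits s_{k+1} = s_{k-1} − q_k·s_k, t_{k+1} = t_{k-1} − q_k·t_k, so r_k = a·s_k + b·t_k at every step:
  q = 1: r = 289, s = 1 − 1·0 = 1, t = 0 − 1·1 = -1  (check: 651·1 + 362·(-1) = 289)
  q = 1: r = 73, s = 0 − 1·1 = -1, t = 1 − 1·(-1) = 2  (check: 651·(-1) + 362·2 = 73)
  q = 3: r = 70, s = 1 − 3·(-1) = 4, t = -1 − 3·2 = -7  (check: 651·4 + 362·(-7) = 70)
  q = 1: r = 3, s = -1 − 1·4 = -5, t = 2 − 1·(-7) = 9  (check: 651·(-5) + 362·9 = 3)
  q = 23: r = 1, s = 4 − 23·(-5) = 119, t = -7 − 23·9 = -214  (check: 651·119 + 362·(-214) = 1)
The row with r = 1 (the gcd) gives the Bezout coefficients s = 119, t = -214.
Result: 651 · (119) + 362 · (-214) = 1.

gcd(651, 362) = 1; s = 119, t = -214 (check: 651·119 + 362·(-214) = 1).


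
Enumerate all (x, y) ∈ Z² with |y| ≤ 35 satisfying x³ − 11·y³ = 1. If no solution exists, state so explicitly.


The equation is x³ - 11y³ = 1. For fixed y, x³ = 11·y³ + 1, so a solution requires the RHS to be a perfect cube.
Strategy: iterate y from -35 to 35, compute RHS = 11·y³ + 1, and check whether it is a (positive or negative) perfect cube.
Check small values of y:
  y = 0: RHS = 1 = (1)³ ⇒ x = 1 works.
  y = 1: RHS = 12 is not a perfect cube.
  y = -1: RHS = -10 is not a perfect cube.
  y = 2: RHS = 89 is not a perfect cube.
  y = -2: RHS = -87 is not a perfect cube.
  y = 3: RHS = 298 is not a perfect cube.
  y = -3: RHS = -296 is not a perfect cube.
Continuing the search up to |y| = 35 finds no further solutions beyond those listed.
Collected solutions: (1, 0).

Solutions (with |y| ≤ 35): (1, 0).


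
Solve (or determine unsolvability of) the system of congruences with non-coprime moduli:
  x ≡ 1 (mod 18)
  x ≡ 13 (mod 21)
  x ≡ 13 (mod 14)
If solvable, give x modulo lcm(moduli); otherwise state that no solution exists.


Moduli 18, 21, 14 are not pairwise coprime, so CRT works modulo lcm(m_i) when all pairwise compatibility conditions hold.
Pairwise compatibility: gcd(m_i, m_j) must divide a_i - a_j for every pair.
Merge one congruence at a time:
  Start: x ≡ 1 (mod 18).
  Combine with x ≡ 13 (mod 21): gcd(18, 21) = 3; 13 - 1 = 12, which IS divisible by 3, so compatible.
    Write x = 1 + 18·t and substitute into x ≡ 13 (mod 21): 18·t ≡ 13 − 1 = 12 (mod 21).
    Divide the congruence (and modulus) by g = 3: 6·t ≡ 4 (mod 7).
    The inverse of 6 mod 7 is 6 (since 6·6 = 36 = 5·7 + 1), so t ≡ 6·4 = 24 ≡ 3 (mod 7).
    Then x = 1 + 18·3 = 55, valid modulo lcm(18, 21) = 126: x ≡ 55 (mod 126).
  Combine with x ≡ 13 (mod 14): gcd(126, 14) = 14; 13 - 55 = -42, which IS divisible by 14, so compatible.
    Write x = 55 + 126·t and substitute into x ≡ 13 (mod 14): 126·t ≡ 13 − 55 = -42 (mod 14).
    Divide the congruence (and modulus) by g = 14: 9·t ≡ -3 (mod 1).
    Modulo 1 every t works; take t = 0.
    Then x = 55 + 126·0 = 55, valid modulo lcm(126, 14) = 126: x ≡ 55 (mod 126).
Verify: 55 mod 18 = 1, 55 mod 21 = 13, 55 mod 14 = 13.

x ≡ 55 (mod 126).


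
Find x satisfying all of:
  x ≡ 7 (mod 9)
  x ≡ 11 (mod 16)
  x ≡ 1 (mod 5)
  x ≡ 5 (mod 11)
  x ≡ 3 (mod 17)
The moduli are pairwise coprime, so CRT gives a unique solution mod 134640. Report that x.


Product of moduli M = 9 · 16 · 5 · 11 · 17 = 134640.
Merge one congruence at a time:
  Start: x ≡ 7 (mod 9).
  Combine with x ≡ 11 (mod 16); new modulus lcm = 144.
    Write x = 7 + 9·t and substitute into x ≡ 11 (mod 16): 9·t ≡ 11 − 7 = 4 (mod 16).
    The inverse of 9 mod 16 is 9 (since 9·9 = 81 = 5·16 + 1), so t ≡ 9·4 = 36 ≡ 4 (mod 16).
    Then x = 7 + 9·4 = 43, valid modulo lcm(9, 16) = 144: x ≡ 43 (mod 144).
  Combine with x ≡ 1 (mod 5); new modulus lcm = 720.
    Write x = 43 + 144·t and substitute into x ≡ 1 (mod 5): 144·t ≡ 1 − 43 = -42 (mod 5).
    Reduce coefficients mod 5: 4·t ≡ 3 (mod 5).
    The inverse of 4 mod 5 is 4 (since 4·4 = 16 = 3·5 + 1), so t ≡ 4·3 = 12 ≡ 2 (mod 5).
    Then x = 43 + 144·2 = 331, valid modulo lcm(144, 5) = 720: x ≡ 331 (mod 720).
  Combine with x ≡ 5 (mod 11); new modulus lcm = 7920.
    Write x = 331 + 720·t and substitute into x ≡ 5 (mod 11): 720·t ≡ 5 − 331 = -326 (mod 11).
    Reduce coefficients mod 11: 5·t ≡ 4 (mod 11).
    The inverse of 5 mod 11 is 9 (since 5·9 = 45 = 4·11 + 1), so t ≡ 9·4 = 36 ≡ 3 (mod 11).
    Then x = 331 + 720·3 = 2491, valid modulo lcm(720, 11) = 7920: x ≡ 2491 (mod 7920).
  Combine with x ≡ 3 (mod 17); new modulus lcm = 134640.
    Write x = 2491 + 7920·t and substitute into x ≡ 3 (mod 17): 7920·t ≡ 3 − 2491 = -2488 (mod 17).
    Reduce coefficients mod 17: 15·t ≡ 11 (mod 17).
    The inverse of 15 mod 17 is 8 (since 15·8 = 120 = 7·17 + 1), so t ≡ 8·11 = 88 ≡ 3 (mod 17).
    Then x = 2491 + 7920·3 = 26251, valid modulo lcm(7920, 17) = 134640: x ≡ 26251 (mod 134640).
Verify against each original: 26251 mod 9 = 7, 26251 mod 16 = 11, 26251 mod 5 = 1, 26251 mod 11 = 5, 26251 mod 17 = 3.

x ≡ 26251 (mod 134640).


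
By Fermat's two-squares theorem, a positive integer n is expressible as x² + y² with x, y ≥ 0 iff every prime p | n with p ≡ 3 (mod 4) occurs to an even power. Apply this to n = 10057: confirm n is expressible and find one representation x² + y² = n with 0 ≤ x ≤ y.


Step 1: Factor n = 10057 = 89 · 113.
Step 2: Check the mod-4 condition on each prime factor: 89 ≡ 1 (mod 4), exponent 1; 113 ≡ 1 (mod 4), exponent 1.
All primes ≡ 3 (mod 4) appear to even exponent (or don't appear), so by the two-squares theorem n IS expressible as a sum of two squares.
Step 3: Build a representation. Here n = 89 · 113 is a product of primes ≡ 1 (mod 4). Each prime p ≡ 1 (mod 4) is itself a sum of two squares; find a² by testing p − a² for a perfect square:
  89: 89 − 1² = 88, 89 − 2² = 85, 89 − 3² = 80, 89 − 4² = 73, 89 − 5² = 64 = 8² ⇒ 89 = 5² + 8².
  113: 113 − 1² = 112, 113 − 2² = 109, 113 − 3² = 104, 113 − 4² = 97, 113 − 5² = 88, 113 − 6² = 77, 113 − 7² = 64 = 8² ⇒ 113 = 7² + 8².
  Combine using the Brahmagupta–Fibonacci identity (a² + b²)(c² + d²) = (ac − bd)² + (ad + bc)² = (ac + bd)² + (ad − bc)²:
  89 · 113 = 10057: from (5² + 8²)(7² + 8²), take (5·7 − 8·8, 5·8 + 8·7) = (35 − 64, 40 + 56) = (-29, 96); dropping signs (only squares matter) gives (29, 96); check 29² + 96² = 841 + 9216 = 10057 ✓.
Step 4: Order so x ≤ y and verify: 29² + 96² = 841 + 9216 = 10057 = n. ✓

n = 10057 = 29² + 96² (one valid representation with x ≤ y).


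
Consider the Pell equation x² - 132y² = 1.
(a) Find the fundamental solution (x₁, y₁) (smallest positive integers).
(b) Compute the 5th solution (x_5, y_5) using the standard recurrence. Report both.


Step 1: Find the fundamental solution (x₁, y₁) of x² - 132y² = 1.
  Expand √132 as a continued fraction. a₀ = ⌊√132⌋ = 11; iterate m_{k+1} = d_k·a_k − m_k, d_{k+1} = (132 − m_{k+1}²)/d_k, a_{k+1} = ⌊(a₀ + m_{k+1})/d_{k+1}⌋ (starting m₀ = 0, d₀ = 1), with convergents p_k = a_k·p_{k-1} + p_{k-2}, q_k = a_k·q_{k-1} + q_{k-2} (p₋₁ = 1, q₋₁ = 0):
  k = 0: a₀ = 11; p₀/q₀ = 11/1; p₀² − 132·q₀² = 121 − 132 = -11.
  k = 1: m = 11, d = 11, a = ⌊(11 + 11)/11⌋ = 2; p/q = (2·11 + 1)/(2·1 + 0) = 23/2; p² − 132·q² = 529 − 528 = 1.
  The first convergent with p² − 132·q² = 1 gives the fundamental solution (x₁, y₁) = (23, 2).
Step 2: Apply the recurrence (x_{n+1}, y_{n+1}) = (x₁x_n + 132y₁y_n, x₁y_n + y₁x_n) repeatedly.
  From (x_1, y_1) = (23, 2): x_2 = 23·23 + 132·2·2 = 1057; y_2 = 23·2 + 2·23 = 92.
  From (x_2, y_2) = (1057, 92): x_3 = 23·1057 + 132·2·92 = 48599; y_3 = 23·92 + 2·1057 = 4230.
  From (x_3, y_3) = (48599, 4230): x_4 = 23·48599 + 132·2·4230 = 2234497; y_4 = 23·4230 + 2·48599 = 194488.
  From (x_4, y_4) = (2234497, 194488): x_5 = 23·2234497 + 132·2·194488 = 102738263; y_5 = 23·194488 + 2·2234497 = 8942218.
Step 3: Verify x_5² - 132·y_5² = 10555150684257169 - 10555150684257168 = 1 (should be 1). ✓

(x_1, y_1) = (23, 2); (x_5, y_5) = (102738263, 8942218).


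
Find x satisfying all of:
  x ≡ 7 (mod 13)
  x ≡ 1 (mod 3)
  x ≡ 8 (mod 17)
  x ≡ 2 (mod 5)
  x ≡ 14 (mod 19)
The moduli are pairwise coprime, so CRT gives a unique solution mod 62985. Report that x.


Product of moduli M = 13 · 3 · 17 · 5 · 19 = 62985.
Merge one congruence at a time:
  Start: x ≡ 7 (mod 13).
  Combine with x ≡ 1 (mod 3); new modulus lcm = 39.
    Write x = 7 + 13·t and substitute into x ≡ 1 (mod 3): 13·t ≡ 1 − 7 = -6 (mod 3).
    Reduce coefficients mod 3: 1·t ≡ 0 (mod 3).
    So t ≡ 0 (mod 3).
    Then x = 7 + 13·0 = 7, valid modulo lcm(13, 3) = 39: x ≡ 7 (mod 39).
  Combine with x ≡ 8 (mod 17); new modulus lcm = 663.
    Write x = 7 + 39·t and substitute into x ≡ 8 (mod 17): 39·t ≡ 8 − 7 = 1 (mod 17).
    Reduce coefficients mod 17: 5·t ≡ 1 (mod 17).
    The inverse of 5 mod 17 is 7 (since 5·7 = 35 = 2·17 + 1), so t ≡ 7·1 = 7 ≡ 7 (mod 17).
    Then x = 7 + 39·7 = 280, valid modulo lcm(39, 17) = 663: x ≡ 280 (mod 663).
  Combine with x ≡ 2 (mod 5); new modulus lcm = 3315.
    Write x = 280 + 663·t and substitute into x ≡ 2 (mod 5): 663·t ≡ 2 − 280 = -278 (mod 5).
    Reduce coefficients mod 5: 3·t ≡ 2 (mod 5).
    The inverse of 3 mod 5 is 2 (since 3·2 = 6 = 1·5 + 1), so t ≡ 2·2 = 4 ≡ 4 (mod 5).
    Then x = 280 + 663·4 = 2932, valid modulo lcm(663, 5) = 3315: x ≡ 2932 (mod 3315).
  Combine with x ≡ 14 (mod 19); new modulus lcm = 62985.
    Write x = 2932 + 3315·t and substitute into x ≡ 14 (mod 19): 3315·t ≡ 14 − 2932 = -2918 (mod 19).
    Reduce coefficients mod 19: 9·t ≡ 8 (mod 19).
    The inverse of 9 mod 19 is 17 (since 9·17 = 153 = 8·19 + 1), so t ≡ 17·8 = 136 ≡ 3 (mod 19).
    Then x = 2932 + 3315·3 = 12877, valid modulo lcm(3315, 19) = 62985: x ≡ 12877 (mod 62985).
Verify against each original: 12877 mod 13 = 7, 12877 mod 3 = 1, 12877 mod 17 = 8, 12877 mod 5 = 2, 12877 mod 19 = 14.

x ≡ 12877 (mod 62985).


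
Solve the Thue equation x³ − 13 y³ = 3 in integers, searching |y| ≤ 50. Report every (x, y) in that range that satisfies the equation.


The equation is x³ - 13y³ = 3. For fixed y, x³ = 13·y³ + 3, so a solution requires the RHS to be a perfect cube.
Strategy: iterate y from -50 to 50, compute RHS = 13·y³ + 3, and check whether it is a (positive or negative) perfect cube.
Check small values of y:
  y = 0: RHS = 3 is not a perfect cube.
  y = 1: RHS = 16 is not a perfect cube.
  y = -1: RHS = -10 is not a perfect cube.
  y = 2: RHS = 107 is not a perfect cube.
  y = -2: RHS = -101 is not a perfect cube.
  y = 3: RHS = 354 is not a perfect cube.
  y = -3: RHS = -348 is not a perfect cube.
Continuing the search up to |y| = 50 finds no solutions either.
No (x, y) in the scanned range satisfies the equation.

No integer solutions with |y| ≤ 50.


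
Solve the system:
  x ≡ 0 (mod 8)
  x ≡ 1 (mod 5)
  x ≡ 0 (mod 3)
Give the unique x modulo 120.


Moduli 8, 5, 3 are pairwise coprime; by CRT there is a unique solution modulo M = 8 · 5 · 3 = 120.
Solve pairwise, accumulating the modulus:
  Start with x ≡ 0 (mod 8).
  Combine with x ≡ 1 (mod 5): since gcd(8, 5) = 1, we get a unique residue mod 40.
    Write x = 0 + 8·t and substitute into x ≡ 1 (mod 5): 8·t ≡ 1 − 0 = 1 (mod 5).
    Reduce coefficients mod 5: 3·t ≡ 1 (mod 5).
    The inverse of 3 mod 5 is 2 (since 3·2 = 6 = 1·5 + 1), so t ≡ 2·1 = 2 ≡ 2 (mod 5).
    Then x = 0 + 8·2 = 16, valid modulo lcm(8, 5) = 40: x ≡ 16 (mod 40).
  Combine with x ≡ 0 (mod 3): since gcd(40, 3) = 1, we get a unique residue mod 120.
    Write x = 16 + 40·t and substitute into x ≡ 0 (mod 3): 40·t ≡ 0 − 16 = -16 (mod 3).
    Reduce coefficients mod 3: 1·t ≡ 2 (mod 3).
    So t ≡ 2 (mod 3).
    Then x = 16 + 40·2 = 96, valid modulo lcm(40, 3) = 120: x ≡ 96 (mod 120).
Verify: 96 mod 8 = 0 ✓, 96 mod 5 = 1 ✓, 96 mod 3 = 0 ✓.

x ≡ 96 (mod 120).


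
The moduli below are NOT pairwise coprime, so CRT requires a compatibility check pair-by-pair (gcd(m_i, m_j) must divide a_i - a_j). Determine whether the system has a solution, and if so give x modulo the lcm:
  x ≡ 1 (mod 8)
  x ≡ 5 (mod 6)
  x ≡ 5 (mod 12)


Moduli 8, 6, 12 are not pairwise coprime, so CRT works modulo lcm(m_i) when all pairwise compatibility conditions hold.
Pairwise compatibility: gcd(m_i, m_j) must divide a_i - a_j for every pair.
Merge one congruence at a time:
  Start: x ≡ 1 (mod 8).
  Combine with x ≡ 5 (mod 6): gcd(8, 6) = 2; 5 - 1 = 4, which IS divisible by 2, so compatible.
    Write x = 1 + 8·t and substitute into x ≡ 5 (mod 6): 8·t ≡ 5 − 1 = 4 (mod 6).
    Divide the congruence (and modulus) by g = 2: 4·t ≡ 2 (mod 3).
    Reduce coefficients mod 3: 1·t ≡ 2 (mod 3).
    So t ≡ 2 (mod 3).
    Then x = 1 + 8·2 = 17, valid modulo lcm(8, 6) = 24: x ≡ 17 (mod 24).
  Combine with x ≡ 5 (mod 12): gcd(24, 12) = 12; 5 - 17 = -12, which IS divisible by 12, so compatible.
    Write x = 17 + 24·t and substitute into x ≡ 5 (mod 12): 24·t ≡ 5 − 17 = -12 (mod 12).
    Divide the congruence (and modulus) by g = 12: 2·t ≡ -1 (mod 1).
    Modulo 1 every t works; take t = 0.
    Then x = 17 + 24·0 = 17, valid modulo lcm(24, 12) = 24: x ≡ 17 (mod 24).
Verify: 17 mod 8 = 1, 17 mod 6 = 5, 17 mod 12 = 5.

x ≡ 17 (mod 24).


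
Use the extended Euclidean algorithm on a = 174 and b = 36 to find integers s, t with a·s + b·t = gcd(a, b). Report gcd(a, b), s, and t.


Euclidean algorithm on (174, 36) — divide until remainder is 0:
  174 = 4 · 36 + 30
  36 = 1 · 30 + 6
  30 = 5 · 6 + 0
gcd(174, 36) = 6.
Track Bezout coefficients alongside the remainders: start with r₀ = 174 = a·1 + b·0 (s = 1, t = 0) and r₁ = 36 = a·0 + b·1 (s = 0, t = 1); each new remainder r_{k+1} = r_{k-1} − q_k·r_k inherits s_{k+1} = s_{k-1} − q_k·s_k, t_{k+1} = t_{k-1} − q_k·t_k, so r_k = a·s_k + b·t_k at every step:
  q = 4: r = 30, s = 1 − 4·0 = 1, t = 0 − 4·1 = -4  (check: 174·1 + 36·(-4) = 30)
  q = 1: r = 6, s = 0 − 1·1 = -1, t = 1 − 1·(-4) = 5  (check: 174·(-1) + 36·5 = 6)
The row with r = 6 (the gcd) gives the Bezout coefficients s = -1, t = 5.
Result: 174 · (-1) + 36 · (5) = 6.

gcd(174, 36) = 6; s = -1, t = 5 (check: 174·(-1) + 36·5 = 6).


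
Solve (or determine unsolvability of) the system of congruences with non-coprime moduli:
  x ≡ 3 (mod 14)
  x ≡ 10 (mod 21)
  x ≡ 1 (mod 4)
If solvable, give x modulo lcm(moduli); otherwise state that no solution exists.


Moduli 14, 21, 4 are not pairwise coprime, so CRT works modulo lcm(m_i) when all pairwise compatibility conditions hold.
Pairwise compatibility: gcd(m_i, m_j) must divide a_i - a_j for every pair.
Merge one congruence at a time:
  Start: x ≡ 3 (mod 14).
  Combine with x ≡ 10 (mod 21): gcd(14, 21) = 7; 10 - 3 = 7, which IS divisible by 7, so compatible.
    Write x = 3 + 14·t and substitute into x ≡ 10 (mod 21): 14·t ≡ 10 − 3 = 7 (mod 21).
    Divide the congruence (and modulus) by g = 7: 2·t ≡ 1 (mod 3).
    The inverse of 2 mod 3 is 2 (since 2·2 = 4 = 1·3 + 1), so t ≡ 2·1 = 2 ≡ 2 (mod 3).
    Then x = 3 + 14·2 = 31, valid modulo lcm(14, 21) = 42: x ≡ 31 (mod 42).
  Combine with x ≡ 1 (mod 4): gcd(42, 4) = 2; 1 - 31 = -30, which IS divisible by 2, so compatible.
    Write x = 31 + 42·t and substitute into x ≡ 1 (mod 4): 42·t ≡ 1 − 31 = -30 (mod 4).
    Divide the congruence (and modulus) by g = 2: 21·t ≡ -15 (mod 2).
    Reduce coefficients mod 2: 1·t ≡ 1 (mod 2).
    So t ≡ 1 (mod 2).
    Then x = 31 + 42·1 = 73, valid modulo lcm(42, 4) = 84: x ≡ 73 (mod 84).
Verify: 73 mod 14 = 3, 73 mod 21 = 10, 73 mod 4 = 1.

x ≡ 73 (mod 84).


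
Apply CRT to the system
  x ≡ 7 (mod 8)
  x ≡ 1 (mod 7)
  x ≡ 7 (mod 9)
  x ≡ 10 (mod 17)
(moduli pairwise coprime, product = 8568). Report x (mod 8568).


Product of moduli M = 8 · 7 · 9 · 17 = 8568.
Merge one congruence at a time:
  Start: x ≡ 7 (mod 8).
  Combine with x ≡ 1 (mod 7); new modulus lcm = 56.
    Write x = 7 + 8·t and substitute into x ≡ 1 (mod 7): 8·t ≡ 1 − 7 = -6 (mod 7).
    Reduce coefficients mod 7: 1·t ≡ 1 (mod 7).
    So t ≡ 1 (mod 7).
    Then x = 7 + 8·1 = 15, valid modulo lcm(8, 7) = 56: x ≡ 15 (mod 56).
  Combine with x ≡ 7 (mod 9); new modulus lcm = 504.
    Write x = 15 + 56·t and substitute into x ≡ 7 (mod 9): 56·t ≡ 7 − 15 = -8 (mod 9).
    Reduce coefficients mod 9: 2·t ≡ 1 (mod 9).
    The inverse of 2 mod 9 is 5 (since 2·5 = 10 = 1·9 + 1), so t ≡ 5·1 = 5 ≡ 5 (mod 9).
    Then x = 15 + 56·5 = 295, valid modulo lcm(56, 9) = 504: x ≡ 295 (mod 504).
  Combine with x ≡ 10 (mod 17); new modulus lcm = 8568.
    Write x = 295 + 504·t and substitute into x ≡ 10 (mod 17): 504·t ≡ 10 − 295 = -285 (mod 17).
    Reduce coefficients mod 17: 11·t ≡ 4 (mod 17).
    The inverse of 11 mod 17 is 14 (since 11·14 = 154 = 9·17 + 1), so t ≡ 14·4 = 56 ≡ 5 (mod 17).
    Then x = 295 + 504·5 = 2815, valid modulo lcm(504, 17) = 8568: x ≡ 2815 (mod 8568).
Verify against each original: 2815 mod 8 = 7, 2815 mod 7 = 1, 2815 mod 9 = 7, 2815 mod 17 = 10.

x ≡ 2815 (mod 8568).


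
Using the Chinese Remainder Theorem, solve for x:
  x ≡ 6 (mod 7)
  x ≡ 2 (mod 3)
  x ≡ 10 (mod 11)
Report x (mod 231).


Moduli 7, 3, 11 are pairwise coprime; by CRT there is a unique solution modulo M = 7 · 3 · 11 = 231.
Solve pairwise, accumulating the modulus:
  Start with x ≡ 6 (mod 7).
  Combine with x ≡ 2 (mod 3): since gcd(7, 3) = 1, we get a unique residue mod 21.
    Write x = 6 + 7·t and substitute into x ≡ 2 (mod 3): 7·t ≡ 2 − 6 = -4 (mod 3).
    Reduce coefficients mod 3: 1·t ≡ 2 (mod 3).
    So t ≡ 2 (mod 3).
    Then x = 6 + 7·2 = 20, valid modulo lcm(7, 3) = 21: x ≡ 20 (mod 21).
  Combine with x ≡ 10 (mod 11): since gcd(21, 11) = 1, we get a unique residue mod 231.
    Write x = 20 + 21·t and substitute into x ≡ 10 (mod 11): 21·t ≡ 10 − 20 = -10 (mod 11).
    Reduce coefficients mod 11: 10·t ≡ 1 (mod 11).
    The inverse of 10 mod 11 is 10 (since 10·10 = 100 = 9·11 + 1), so t ≡ 10·1 = 10 ≡ 10 (mod 11).
    Then x = 20 + 21·10 = 230, valid modulo lcm(21, 11) = 231: x ≡ 230 (mod 231).
Verify: 230 mod 7 = 6 ✓, 230 mod 3 = 2 ✓, 230 mod 11 = 10 ✓.

x ≡ 230 (mod 231).


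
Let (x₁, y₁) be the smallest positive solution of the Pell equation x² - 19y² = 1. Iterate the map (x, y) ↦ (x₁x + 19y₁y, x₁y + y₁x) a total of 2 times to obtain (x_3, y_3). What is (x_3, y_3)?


Step 1: Find the fundamental solution (x₁, y₁) of x² - 19y² = 1.
  Expand √19 as a continued fraction. a₀ = ⌊√19⌋ = 4; iterate m_{k+1} = d_k·a_k − m_k, d_{k+1} = (19 − m_{k+1}²)/d_k, a_{k+1} = ⌊(a₀ + m_{k+1})/d_{k+1}⌋ (starting m₀ = 0, d₀ = 1), with convergents p_k = a_k·p_{k-1} + p_{k-2}, q_k = a_k·q_{k-1} + q_{k-2} (p₋₁ = 1, q₋₁ = 0):
  k = 0: a₀ = 4; p₀/q₀ = 4/1; p₀² − 19·q₀² = 16 − 19 = -3.
  k = 1: m = 4, d = 3, a = ⌊(4 + 4)/3⌋ = 2; p/q = (2·4 + 1)/(2·1 + 0) = 9/2; p² − 19·q² = 81 − 76 = 5.
  k = 2: m = 2, d = 5, a = ⌊(4 + 2)/5⌋ = 1; p/q = (1·9 + 4)/(1·2 + 1) = 13/3; p² − 19·q² = 169 − 171 = -2.
  k = 3: m = 3, d = 2, a = ⌊(4 + 3)/2⌋ = 3; p/q = (3·13 + 9)/(3·3 + 2) = 48/11; p² − 19·q² = 2304 − 2299 = 5.
  k = 4: m = 3, d = 5, a = ⌊(4 + 3)/5⌋ = 1; p/q = (1·48 + 13)/(1·11 + 3) = 61/14; p² − 19·q² = 3721 − 3724 = -3.
  k = 5: m = 2, d = 3, a = ⌊(4 + 2)/3⌋ = 2; p/q = (2·61 + 48)/(2·14 + 11) = 170/39; p² − 19·q² = 28900 − 28899 = 1.
  The first convergent with p² − 19·q² = 1 gives the fundamental solution (x₁, y₁) = (170, 39).
Step 2: Apply the recurrence (x_{n+1}, y_{n+1}) = (x₁x_n + 19y₁y_n, x₁y_n + y₁x_n) repeatedly.
  From (x_1, y_1) = (170, 39): x_2 = 170·170 + 19·39·39 = 57799; y_2 = 170·39 + 39·170 = 13260.
  From (x_2, y_2) = (57799, 13260): x_3 = 170·57799 + 19·39·13260 = 19651490; y_3 = 170·13260 + 39·57799 = 4508361.
Step 3: Verify x_3² - 19·y_3² = 386181059220100 - 386181059220099 = 1 (should be 1). ✓

(x_1, y_1) = (170, 39); (x_3, y_3) = (19651490, 4508361).


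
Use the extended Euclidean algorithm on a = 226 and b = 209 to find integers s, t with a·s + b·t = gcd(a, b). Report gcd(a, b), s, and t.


Euclidean algorithm on (226, 209) — divide until remainder is 0:
  226 = 1 · 209 + 17
  209 = 12 · 17 + 5
  17 = 3 · 5 + 2
  5 = 2 · 2 + 1
  2 = 2 · 1 + 0
gcd(226, 209) = 1.
Track Bezout coefficients alongside the remainders: start with r₀ = 226 = a·1 + b·0 (s = 1, t = 0) and r₁ = 209 = a·0 + b·1 (s = 0, t = 1); each new remainder r_{k+1} = r_{k-1} − q_k·r_k inherits s_{k+1} = s_{k-1} − q_k·s_k, t_{k+1} = t_{k-1} − q_k·t_k, so r_k = a·s_k + b·t_k at every step:
  q = 1: r = 17, s = 1 − 1·0 = 1, t = 0 − 1·1 = -1  (check: 226·1 + 209·(-1) = 17)
  q = 12: r = 5, s = 0 − 12·1 = -12, t = 1 − 12·(-1) = 13  (check: 226·(-12) + 209·13 = 5)
  q = 3: r = 2, s = 1 − 3·(-12) = 37, t = -1 − 3·13 = -40  (check: 226·37 + 209·(-40) = 2)
  q = 2: r = 1, s = -12 − 2·37 = -86, t = 13 − 2·(-40) = 93  (check: 226·(-86) + 209·93 = 1)
The row with r = 1 (the gcd) gives the Bezout coefficients s = -86, t = 93.
Result: 226 · (-86) + 209 · (93) = 1.

gcd(226, 209) = 1; s = -86, t = 93 (check: 226·(-86) + 209·93 = 1).


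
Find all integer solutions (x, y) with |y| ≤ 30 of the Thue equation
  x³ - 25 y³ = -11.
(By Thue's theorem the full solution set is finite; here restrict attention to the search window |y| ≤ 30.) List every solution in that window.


The equation is x³ - 25y³ = -11. For fixed y, x³ = 25·y³ − 11, so a solution requires the RHS to be a perfect cube.
Strategy: iterate y from -30 to 30, compute RHS = 25·y³ − 11, and check whether it is a (positive or negative) perfect cube.
Check small values of y:
  y = 0: RHS = -11 is not a perfect cube.
  y = 1: RHS = 14 is not a perfect cube.
  y = -1: RHS = -36 is not a perfect cube.
  y = 2: RHS = 189 is not a perfect cube.
  y = -2: RHS = -211 is not a perfect cube.
  y = 3: RHS = 664 is not a perfect cube.
  y = -3: RHS = -686 is not a perfect cube.
Continuing the search up to |y| = 30 finds no solutions either.
No (x, y) in the scanned range satisfies the equation.

No integer solutions with |y| ≤ 30.


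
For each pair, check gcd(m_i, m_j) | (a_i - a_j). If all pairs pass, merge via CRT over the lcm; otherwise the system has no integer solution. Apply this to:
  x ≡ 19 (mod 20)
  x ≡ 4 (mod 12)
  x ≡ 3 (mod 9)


Moduli 20, 12, 9 are not pairwise coprime, so CRT works modulo lcm(m_i) when all pairwise compatibility conditions hold.
Pairwise compatibility: gcd(m_i, m_j) must divide a_i - a_j for every pair.
Merge one congruence at a time:
  Start: x ≡ 19 (mod 20).
  Combine with x ≡ 4 (mod 12): gcd(20, 12) = 4, and 4 - 19 = -15 is NOT divisible by 4.
    ⇒ system is inconsistent (no integer solution).

No solution (the system is inconsistent).


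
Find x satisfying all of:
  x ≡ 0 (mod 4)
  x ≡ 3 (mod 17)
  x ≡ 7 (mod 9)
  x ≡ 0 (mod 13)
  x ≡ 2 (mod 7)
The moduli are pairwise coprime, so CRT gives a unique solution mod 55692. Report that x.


Product of moduli M = 4 · 17 · 9 · 13 · 7 = 55692.
Merge one congruence at a time:
  Start: x ≡ 0 (mod 4).
  Combine with x ≡ 3 (mod 17); new modulus lcm = 68.
    Write x = 0 + 4·t and substitute into x ≡ 3 (mod 17): 4·t ≡ 3 − 0 = 3 (mod 17).
    The inverse of 4 mod 17 is 13 (since 4·13 = 52 = 3·17 + 1), so t ≡ 13·3 = 39 ≡ 5 (mod 17).
    Then x = 0 + 4·5 = 20, valid modulo lcm(4, 17) = 68: x ≡ 20 (mod 68).
  Combine with x ≡ 7 (mod 9); new modulus lcm = 612.
    Write x = 20 + 68·t and substitute into x ≡ 7 (mod 9): 68·t ≡ 7 − 20 = -13 (mod 9).
    Reduce coefficients mod 9: 5·t ≡ 5 (mod 9).
    The inverse of 5 mod 9 is 2 (since 5·2 = 10 = 1·9 + 1), so t ≡ 2·5 = 10 ≡ 1 (mod 9).
    Then x = 20 + 68·1 = 88, valid modulo lcm(68, 9) = 612: x ≡ 88 (mod 612).
  Combine with x ≡ 0 (mod 13); new modulus lcm = 7956.
    Write x = 88 + 612·t and substitute into x ≡ 0 (mod 13): 612·t ≡ 0 − 88 = -88 (mod 13).
    Reduce coefficients mod 13: 1·t ≡ 3 (mod 13).
    So t ≡ 3 (mod 13).
    Then x = 88 + 612·3 = 1924, valid modulo lcm(612, 13) = 7956: x ≡ 1924 (mod 7956).
  Combine with x ≡ 2 (mod 7); new modulus lcm = 55692.
    Write x = 1924 + 7956·t and substitute into x ≡ 2 (mod 7): 7956·t ≡ 2 − 1924 = -1922 (mod 7).
    Reduce coefficients mod 7: 4·t ≡ 3 (mod 7).
    The inverse of 4 mod 7 is 2 (since 4·2 = 8 = 1·7 + 1), so t ≡ 2·3 = 6 ≡ 6 (mod 7).
    Then x = 1924 + 7956·6 = 49660, valid modulo lcm(7956, 7) = 55692: x ≡ 49660 (mod 55692).
Verify against each original: 49660 mod 4 = 0, 49660 mod 17 = 3, 49660 mod 9 = 7, 49660 mod 13 = 0, 49660 mod 7 = 2.

x ≡ 49660 (mod 55692).


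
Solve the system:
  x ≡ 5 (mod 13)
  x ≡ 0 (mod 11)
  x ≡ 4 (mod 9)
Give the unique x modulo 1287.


Moduli 13, 11, 9 are pairwise coprime; by CRT there is a unique solution modulo M = 13 · 11 · 9 = 1287.
Solve pairwise, accumulating the modulus:
  Start with x ≡ 5 (mod 13).
  Combine with x ≡ 0 (mod 11): since gcd(13, 11) = 1, we get a unique residue mod 143.
    Write x = 5 + 13·t and substitute into x ≡ 0 (mod 11): 13·t ≡ 0 − 5 = -5 (mod 11).
    Reduce coefficients mod 11: 2·t ≡ 6 (mod 11).
    The inverse of 2 mod 11 is 6 (since 2·6 = 12 = 1·11 + 1), so t ≡ 6·6 = 36 ≡ 3 (mod 11).
    Then x = 5 + 13·3 = 44, valid modulo lcm(13, 11) = 143: x ≡ 44 (mod 143).
  Combine with x ≡ 4 (mod 9): since gcd(143, 9) = 1, we get a unique residue mod 1287.
    Write x = 44 + 143·t and substitute into x ≡ 4 (mod 9): 143·t ≡ 4 − 44 = -40 (mod 9).
    Reduce coefficients mod 9: 8·t ≡ 5 (mod 9).
    The inverse of 8 mod 9 is 8 (since 8·8 = 64 = 7·9 + 1), so t ≡ 8·5 = 40 ≡ 4 (mod 9).
    Then x = 44 + 143·4 = 616, valid modulo lcm(143, 9) = 1287: x ≡ 616 (mod 1287).
Verify: 616 mod 13 = 5 ✓, 616 mod 11 = 0 ✓, 616 mod 9 = 4 ✓.

x ≡ 616 (mod 1287).


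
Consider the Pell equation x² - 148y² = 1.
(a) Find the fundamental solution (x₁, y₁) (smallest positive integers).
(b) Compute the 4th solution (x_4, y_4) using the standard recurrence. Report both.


Step 1: Find the fundamental solution (x₁, y₁) of x² - 148y² = 1.
  Expand √148 as a continued fraction. a₀ = ⌊√148⌋ = 12; iterate m_{k+1} = d_k·a_k − m_k, d_{k+1} = (148 − m_{k+1}²)/d_k, a_{k+1} = ⌊(a₀ + m_{k+1})/d_{k+1}⌋ (starting m₀ = 0, d₀ = 1), with convergents p_k = a_k·p_{k-1} + p_{k-2}, q_k = a_k·q_{k-1} + q_{k-2} (p₋₁ = 1, q₋₁ = 0):
  k = 0: a₀ = 12; p₀/q₀ = 12/1; p₀² − 148·q₀² = 144 − 148 = -4.
  k = 1: m = 12, d = 4, a = ⌊(12 + 12)/4⌋ = 6; p/q = (6·12 + 1)/(6·1 + 0) = 73/6; p² − 148·q² = 5329 − 5328 = 1.
  The first convergent with p² − 148·q² = 1 gives the fundamental solution (x₁, y₁) = (73, 6).
Step 2: Apply the recurrence (x_{n+1}, y_{n+1}) = (x₁x_n + 148y₁y_n, x₁y_n + y₁x_n) repeatedly.
  From (x_1, y_1) = (73, 6): x_2 = 73·73 + 148·6·6 = 10657; y_2 = 73·6 + 6·73 = 876.
  From (x_2, y_2) = (10657, 876): x_3 = 73·10657 + 148·6·876 = 1555849; y_3 = 73·876 + 6·10657 = 127890.
  From (x_3, y_3) = (1555849, 127890): x_4 = 73·1555849 + 148·6·127890 = 227143297; y_4 = 73·127890 + 6·1555849 = 18671064.
Step 3: Verify x_4² - 148·y_4² = 51594077372030209 - 51594077372030208 = 1 (should be 1). ✓

(x_1, y_1) = (73, 6); (x_4, y_4) = (227143297, 18671064).


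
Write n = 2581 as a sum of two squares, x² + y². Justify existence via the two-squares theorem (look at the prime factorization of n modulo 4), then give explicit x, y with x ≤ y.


Step 1: Factor n = 2581 = 29 · 89.
Step 2: Check the mod-4 condition on each prime factor: 29 ≡ 1 (mod 4), exponent 1; 89 ≡ 1 (mod 4), exponent 1.
All primes ≡ 3 (mod 4) appear to even exponent (or don't appear), so by the two-squares theorem n IS expressible as a sum of two squares.
Step 3: Build a representation. Here n = 29 · 89 is a product of primes ≡ 1 (mod 4). Each prime p ≡ 1 (mod 4) is itself a sum of two squares; find a² by testing p − a² for a perfect square:
  29: 29 − 1² = 28, 29 − 2² = 25 = 5² ⇒ 29 = 2² + 5².
  89: 89 − 1² = 88, 89 − 2² = 85, 89 − 3² = 80, 89 − 4² = 73, 89 − 5² = 64 = 8² ⇒ 89 = 5² + 8².
  Combine using the Brahmagupta–Fibonacci identity (a² + b²)(c² + d²) = (ac − bd)² + (ad + bc)² = (ac + bd)² + (ad − bc)²:
  29 · 89 = 2581: from (2² + 5²)(5² + 8²), take (2·5 − 5·8, 2·8 + 5·5) = (10 − 40, 16 + 25) = (-30, 41); dropping signs (only squares matter) gives (30, 41); check 30² + 41² = 900 + 1681 = 2581 ✓.
Step 4: Order so x ≤ y and verify: 30² + 41² = 900 + 1681 = 2581 = n. ✓

n = 2581 = 30² + 41² (one valid representation with x ≤ y).


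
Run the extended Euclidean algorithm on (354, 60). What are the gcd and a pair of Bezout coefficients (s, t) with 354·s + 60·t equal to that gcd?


Euclidean algorithm on (354, 60) — divide until remainder is 0:
  354 = 5 · 60 + 54
  60 = 1 · 54 + 6
  54 = 9 · 6 + 0
gcd(354, 60) = 6.
Track Bezout coefficients alongside the remainders: start with r₀ = 354 = a·1 + b·0 (s = 1, t = 0) and r₁ = 60 = a·0 + b·1 (s = 0, t = 1); each new remainder r_{k+1} = r_{k-1} − q_k·r_k inherits s_{k+1} = s_{k-1} − q_k·s_k, t_{k+1} = t_{k-1} − q_k·t_k, so r_k = a·s_k + b·t_k at every step:
  q = 5: r = 54, s = 1 − 5·0 = 1, t = 0 − 5·1 = -5  (check: 354·1 + 60·(-5) = 54)
  q = 1: r = 6, s = 0 − 1·1 = -1, t = 1 − 1·(-5) = 6  (check: 354·(-1) + 60·6 = 6)
The row with r = 6 (the gcd) gives the Bezout coefficients s = -1, t = 6.
Result: 354 · (-1) + 60 · (6) = 6.

gcd(354, 60) = 6; s = -1, t = 6 (check: 354·(-1) + 60·6 = 6).


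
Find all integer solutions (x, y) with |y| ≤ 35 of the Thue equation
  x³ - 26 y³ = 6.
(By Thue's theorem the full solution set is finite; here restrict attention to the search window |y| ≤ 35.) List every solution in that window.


The equation is x³ - 26y³ = 6. For fixed y, x³ = 26·y³ + 6, so a solution requires the RHS to be a perfect cube.
Strategy: iterate y from -35 to 35, compute RHS = 26·y³ + 6, and check whether it is a (positive or negative) perfect cube.
Check small values of y:
  y = 0: RHS = 6 is not a perfect cube.
  y = 1: RHS = 32 is not a perfect cube.
  y = -1: RHS = -20 is not a perfect cube.
  y = 2: RHS = 214 is not a perfect cube.
  y = -2: RHS = -202 is not a perfect cube.
  y = 3: RHS = 708 is not a perfect cube.
  y = -3: RHS = -696 is not a perfect cube.
Continuing the search up to |y| = 35 finds no solutions either.
No (x, y) in the scanned range satisfies the equation.

No integer solutions with |y| ≤ 35.
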